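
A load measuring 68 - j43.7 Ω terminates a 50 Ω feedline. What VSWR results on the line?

Γ = (Z_L − Z_0)/(Z_L + Z_0) = (18 − j43.7)/(118 − j43.7)
|Γ| = 47.3/126 = 0.376
VSWR = (1 + |Γ|)/(1 − |Γ|) = 1.38/0.624

VSWR ≈ 2.2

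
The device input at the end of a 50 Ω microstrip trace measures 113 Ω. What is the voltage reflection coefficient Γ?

Γ = 0.387

Γ = (Z_L − Z_0)/(Z_L + Z_0) = (113 − 50)/(113 + 50) = 63/163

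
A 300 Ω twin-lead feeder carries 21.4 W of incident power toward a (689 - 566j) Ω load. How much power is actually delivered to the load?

P_delivered ≈ 13.6 W

|Γ| = |(389 − j566)/(989 − j566)| = 0.603
|Γ|² = 0.363
P_refl = |Γ|²·P_inc = 7.77 W, P_del = (1 − |Γ|²)·P_inc = 13.6 W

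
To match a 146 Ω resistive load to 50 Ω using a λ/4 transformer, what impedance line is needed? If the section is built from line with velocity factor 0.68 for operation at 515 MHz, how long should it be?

Z_qwt ≈ 85.4 Ω; length ≈ 9.9 cm

Z_qwt = √(Z_0·R_L) = √(50 × 146) = √7300
λ = 0.68·c/f = 0.396 m, so l = λ/4 = 0.099 m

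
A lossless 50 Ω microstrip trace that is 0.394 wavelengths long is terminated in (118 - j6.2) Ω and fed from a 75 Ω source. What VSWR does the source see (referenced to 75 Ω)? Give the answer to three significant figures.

βl = 2π × 0.394 = 142°
tan(βl) = -0.786
Z_in = Z_0·(Z_L + jZ_0·tanβl)/(Z_0 + jZ_L·tanβl) = 44.9 + j41.8 Ω
Γ_s = (Z_in − Z_s)/(Z_in + Z_s) = (-30.1 + j41.8)/(120 + j41.8), |Γ_s| = 0.406
VSWR = (1 + |Γ_s|)/(1 − |Γ_s|)

VSWR ≈ 2.37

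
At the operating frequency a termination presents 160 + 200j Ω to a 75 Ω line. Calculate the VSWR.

VSWR ≈ 5.76

Γ = (Z_L − Z_0)/(Z_L + Z_0) = (85 + j200)/(235 + j200)
|Γ| = 217/309 = 0.704
VSWR = (1 + |Γ|)/(1 − |Γ|) = 1.7/0.296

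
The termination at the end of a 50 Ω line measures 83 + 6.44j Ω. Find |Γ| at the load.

Γ = (Z_L − Z_0)/(Z_L + Z_0) = (33 + j6.44)/(133 + j6.44)
|Γ| = 33.6/133

|Γ| ≈ 0.253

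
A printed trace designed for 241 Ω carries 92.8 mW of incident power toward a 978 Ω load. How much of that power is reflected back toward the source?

P_reflected ≈ 33.9 mW

Γ = (978 − 241)/(978 + 241) = 0.605
|Γ|² = 0.366
P_refl = |Γ|²·P_inc = 33.9 mW, P_del = (1 − |Γ|²)·P_inc = 58.9 mW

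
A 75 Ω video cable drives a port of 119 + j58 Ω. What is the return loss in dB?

Γ = (44 + j58)/(194 + j58), |Γ| = 0.36
RL = −20·log₁₀|Γ| = −20·log₁₀(0.36)

RL ≈ 8.89 dB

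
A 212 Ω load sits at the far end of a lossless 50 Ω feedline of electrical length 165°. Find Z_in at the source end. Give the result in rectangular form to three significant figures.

Z_in ≈ 99.2 + j99.3 Ω

tan(βl) = tan(165°) = -0.268
Z_in = Z_0·(Z_L + jZ_0·tanβl)/(Z_0 + jZ_L·tanβl)
     = 50·(212 − j13.4)/(50 − j56.8)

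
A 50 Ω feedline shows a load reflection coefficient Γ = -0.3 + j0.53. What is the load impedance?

Z_L = Z_0·(1 + Γ)/(1 − Γ) = 50·(0.7 + j0.53)/(1.3 − j0.53)

Z_L ≈ 16 + j26.9 Ω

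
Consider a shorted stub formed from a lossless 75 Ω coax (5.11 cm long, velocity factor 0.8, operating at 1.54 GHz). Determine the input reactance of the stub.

X_in ≈ -141 Ω (capacitive)

λ = v/f = 0.8·c / 1.54 GHz = 0.156 m
βl = 2π·l/λ = 2π × 0.328 = 118°
tan(βl) = -1.88
For a shorted stub, Z_in = jZ_0·tan(βl)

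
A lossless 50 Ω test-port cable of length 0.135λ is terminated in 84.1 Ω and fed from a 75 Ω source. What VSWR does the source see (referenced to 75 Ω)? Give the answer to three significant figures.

VSWR ≈ 2.03

βl = 2π × 0.135 = 48.6°
tan(βl) = 1.13
Z_in = Z_0·(Z_L + jZ_0·tanβl)/(Z_0 + jZ_L·tanβl) = 41.4 − j22.4 Ω
Γ_s = (Z_in − Z_s)/(Z_in + Z_s) = (-33.6 − j22.4)/(116 − j22.4), |Γ_s| = 0.34
VSWR = (1 + |Γ_s|)/(1 − |Γ_s|)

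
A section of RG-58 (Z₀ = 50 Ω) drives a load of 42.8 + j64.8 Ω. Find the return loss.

Γ = (-7.2 + j64.8)/(92.8 + j64.8), |Γ| = 0.576
RL = −20·log₁₀|Γ| = −20·log₁₀(0.576)

RL ≈ 4.79 dB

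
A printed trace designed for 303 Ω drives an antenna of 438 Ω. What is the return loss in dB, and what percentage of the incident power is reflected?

RL ≈ 14.8 dB; 3.32% of incident power reflected

Γ = (438 − 303)/(438 + 303) = 0.182
RL = −20·log₁₀(0.182) = 14.8 dB
P_refl/P_inc = |Γ|² = 0.0332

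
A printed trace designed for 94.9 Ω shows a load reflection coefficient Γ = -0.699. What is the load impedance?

Z_L = Z_0·(1 + Γ)/(1 − Γ) = 94.9·(0.301)/(1.7)

Z_L ≈ 16.8 Ω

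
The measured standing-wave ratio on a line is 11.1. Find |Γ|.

|Γ| ≈ 0.835

|Γ| = (S − 1)/(S + 1) = (11.1 − 1)/(11.1 + 1) = 10.1/12.1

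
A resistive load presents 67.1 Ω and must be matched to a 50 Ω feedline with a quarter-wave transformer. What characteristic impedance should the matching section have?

Z_qwt = √(Z_0·R_L) = √(50 × 67.1) = √3355

Z_qwt ≈ 57.9 Ω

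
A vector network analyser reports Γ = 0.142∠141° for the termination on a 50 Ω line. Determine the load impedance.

Z_L ≈ 39.5 + j7.2 Ω

Z_L = Z_0·(1 + Γ)/(1 − Γ) = 50·(0.89 + j0.0894)/(1.11 − j0.0894)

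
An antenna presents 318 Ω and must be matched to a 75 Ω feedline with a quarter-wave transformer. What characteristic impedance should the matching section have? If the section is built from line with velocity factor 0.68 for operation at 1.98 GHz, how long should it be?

Z_qwt ≈ 154 Ω; length ≈ 2.58 cm

Z_qwt = √(Z_0·R_L) = √(75 × 318) = √23850
λ = 0.68·c/f = 0.103 m, so l = λ/4 = 0.0258 m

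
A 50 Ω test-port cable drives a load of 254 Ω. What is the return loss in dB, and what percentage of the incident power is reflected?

Γ = (254 − 50)/(254 + 50) = 0.671
RL = −20·log₁₀(0.671) = 3.46 dB
P_refl/P_inc = |Γ|² = 0.45

RL ≈ 3.46 dB; 45% of incident power reflected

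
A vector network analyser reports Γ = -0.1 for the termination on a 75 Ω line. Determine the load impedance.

Z_L ≈ 61.4 Ω

Z_L = Z_0·(1 + Γ)/(1 − Γ) = 75·(0.9)/(1.1)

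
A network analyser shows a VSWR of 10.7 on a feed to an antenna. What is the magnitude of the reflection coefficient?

|Γ| = (S − 1)/(S + 1) = (10.7 − 1)/(10.7 + 1) = 9.7/11.7

|Γ| ≈ 0.829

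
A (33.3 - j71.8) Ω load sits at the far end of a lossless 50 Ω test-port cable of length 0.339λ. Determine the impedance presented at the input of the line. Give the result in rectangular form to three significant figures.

βl = 2π × 0.339 = 122°
tan(βl) = tan(122°) = -1.6
Z_in = Z_0·(Z_L + jZ_0·tanβl)/(Z_0 + jZ_L·tanβl)
     = 50·(33.3 − j152)/(-64.7 − j53.2)

Z_in ≈ 42.1 + j82.5 Ω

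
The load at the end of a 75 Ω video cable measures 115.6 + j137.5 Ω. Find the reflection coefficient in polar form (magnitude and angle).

Γ ≈ 0.61 ∠ 37.7°

Γ = (Z_L − Z_0)/(Z_L + Z_0) = (40.6 + j137.5)/(190.6 + j137.5)
|Γ| = 143/235 = 0.61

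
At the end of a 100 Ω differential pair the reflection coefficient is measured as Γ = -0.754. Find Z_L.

Z_L ≈ 14 Ω

Z_L = Z_0·(1 + Γ)/(1 − Γ) = 100·(0.246)/(1.75)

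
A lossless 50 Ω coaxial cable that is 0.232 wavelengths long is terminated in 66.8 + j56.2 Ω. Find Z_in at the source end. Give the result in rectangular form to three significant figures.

Z_in ≈ 24.1 − j23.9 Ω

βl = 2π × 0.232 = 83.5°
tan(βl) = tan(83.5°) = 8.8
Z_in = Z_0·(Z_L + jZ_0·tanβl)/(Z_0 + jZ_L·tanβl)
     = 50·(66.8 + j496)/(-445 + j588)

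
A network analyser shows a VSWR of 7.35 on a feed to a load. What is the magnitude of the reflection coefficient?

|Γ| = (S − 1)/(S + 1) = (7.35 − 1)/(7.35 + 1) = 6.35/8.35

|Γ| ≈ 0.76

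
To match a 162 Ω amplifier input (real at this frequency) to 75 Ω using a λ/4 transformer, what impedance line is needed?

Z_qwt ≈ 110 Ω

Z_qwt = √(Z_0·R_L) = √(75 × 162) = √12150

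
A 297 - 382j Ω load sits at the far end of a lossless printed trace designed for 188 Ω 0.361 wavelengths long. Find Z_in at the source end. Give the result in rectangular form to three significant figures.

βl = 2π × 0.361 = 130°
tan(βl) = tan(130°) = -1.19
Z_in = Z_0·(Z_L + jZ_0·tanβl)/(Z_0 + jZ_L·tanβl)
     = 188·(297 − j606)/(-268 − j354)

Z_in ≈ 129 + j255 Ω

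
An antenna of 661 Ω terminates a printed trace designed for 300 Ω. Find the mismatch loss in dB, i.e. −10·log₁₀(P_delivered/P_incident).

mismatch loss ≈ 0.661 dB

Γ = (661 − 300)/(661 + 300) = 0.376
|Γ|² = 0.141, so P_del/P_inc = 1 − |Γ|² = 0.859
ML = −10·log₁₀(1 − |Γ|²)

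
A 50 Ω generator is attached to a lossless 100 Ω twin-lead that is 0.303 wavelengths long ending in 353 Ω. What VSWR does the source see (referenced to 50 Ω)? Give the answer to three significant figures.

VSWR ≈ 2.44

βl = 2π × 0.303 = 109°
tan(βl) = -2.89
Z_in = Z_0·(Z_L + jZ_0·tanβl)/(Z_0 + jZ_L·tanβl) = 31.4 + j31.5 Ω
Γ_s = (Z_in − Z_s)/(Z_in + Z_s) = (-18.6 + j31.5)/(81.4 + j31.5), |Γ_s| = 0.419
VSWR = (1 + |Γ_s|)/(1 − |Γ_s|)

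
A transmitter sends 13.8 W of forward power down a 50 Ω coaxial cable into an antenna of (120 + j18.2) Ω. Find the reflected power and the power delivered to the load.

|Γ| = |(70 + j18.2)/(170 + j18.2)| = 0.423
|Γ|² = 0.179
P_refl = |Γ|²·P_inc = 2.47 W, P_del = (1 − |Γ|²)·P_inc = 11.3 W

P_reflected ≈ 2.47 W; P_delivered ≈ 11.3 W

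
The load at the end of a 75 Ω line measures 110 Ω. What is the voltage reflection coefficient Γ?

Γ = 0.189

Γ = (Z_L − Z_0)/(Z_L + Z_0) = (110 − 75)/(110 + 75) = 35/185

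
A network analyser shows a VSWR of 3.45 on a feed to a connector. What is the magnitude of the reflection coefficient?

|Γ| ≈ 0.551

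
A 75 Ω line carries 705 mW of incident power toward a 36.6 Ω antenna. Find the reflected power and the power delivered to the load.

Γ = (36.6 − 75)/(36.6 + 75) = -0.344
|Γ|² = 0.118
P_refl = |Γ|²·P_inc = 83.5 mW, P_del = (1 − |Γ|²)·P_inc = 622 mW

P_reflected ≈ 83.5 mW; P_delivered ≈ 622 mW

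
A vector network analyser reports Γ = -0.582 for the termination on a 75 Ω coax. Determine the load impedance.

Z_L ≈ 19.8 Ω

Z_L = Z_0·(1 + Γ)/(1 − Γ) = 75·(0.418)/(1.58)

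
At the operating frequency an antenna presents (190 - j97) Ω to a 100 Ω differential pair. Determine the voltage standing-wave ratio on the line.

VSWR ≈ 2.53

Γ = (Z_L − Z_0)/(Z_L + Z_0) = (90 − j97)/(290 − j97)
|Γ| = 132/306 = 0.433
VSWR = (1 + |Γ|)/(1 − |Γ|) = 1.43/0.567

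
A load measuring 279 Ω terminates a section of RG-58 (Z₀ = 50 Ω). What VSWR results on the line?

Γ = (279 − 50)/(279 + 50) = 0.696
VSWR = (1 + 0.696)/(1 − 0.696)

VSWR ≈ 5.58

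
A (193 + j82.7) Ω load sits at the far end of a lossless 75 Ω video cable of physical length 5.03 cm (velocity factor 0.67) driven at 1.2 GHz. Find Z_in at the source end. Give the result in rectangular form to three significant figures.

λ = v/f = 0.67·c / 1.2 GHz = 0.168 m
βl = 2π·l/λ = 2π × 0.3 = 108°
tan(βl) = tan(108°) = -3.06
Z_in = Z_0·(Z_L + jZ_0·tanβl)/(Z_0 + jZ_L·tanβl)
     = 75·(193 − j147)/(328 − j590)

Z_in ≈ 24.7 + j10.8 Ω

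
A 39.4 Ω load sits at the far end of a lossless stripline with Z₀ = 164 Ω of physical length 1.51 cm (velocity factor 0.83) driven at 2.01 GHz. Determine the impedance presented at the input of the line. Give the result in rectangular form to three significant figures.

Z_in ≈ 72 + j141 Ω

λ = v/f = 0.83·c / 2.01 GHz = 0.124 m
βl = 2π·l/λ = 2π × 0.122 = 43.9°
tan(βl) = tan(43.9°) = 0.962
Z_in = Z_0·(Z_L + jZ_0·tanβl)/(Z_0 + jZ_L·tanβl)
     = 164·(39.4 + j158)/(164 + j37.9)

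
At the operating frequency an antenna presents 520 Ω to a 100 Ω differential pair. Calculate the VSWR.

VSWR ≈ 5.2

For a purely resistive load, VSWR = R_L/Z_0 or Z_0/R_L (whichever > 1) = 520/100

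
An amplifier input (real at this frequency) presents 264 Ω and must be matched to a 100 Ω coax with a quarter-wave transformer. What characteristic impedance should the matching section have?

Z_qwt ≈ 162 Ω

Z_qwt = √(Z_0·R_L) = √(100 × 264) = √26400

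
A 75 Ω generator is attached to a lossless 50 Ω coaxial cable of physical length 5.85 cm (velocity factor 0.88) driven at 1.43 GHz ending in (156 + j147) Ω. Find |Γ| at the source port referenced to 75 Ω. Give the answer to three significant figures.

λ = v/f = 0.88·c / 1.43 GHz = 0.185 m
βl = 2π·l/λ = 2π × 0.317 = 114°
tan(βl) = -2.24
Z_in = Z_0·(Z_L + jZ_0·tanβl)/(Z_0 + jZ_L·tanβl) = 8.83 + j12.8 Ω
Γ_s = (Z_in − Z_s)/(Z_in + Z_s) = (-66.2 + j12.8)/(83.8 + j12.8), |Γ_s| = 0.795

|Γ| ≈ 0.795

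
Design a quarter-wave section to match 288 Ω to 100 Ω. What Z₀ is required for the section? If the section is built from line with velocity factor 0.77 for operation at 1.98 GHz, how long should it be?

Z_qwt ≈ 170 Ω; length ≈ 2.92 cm

Z_qwt = √(Z_0·R_L) = √(100 × 288) = √28800
λ = 0.77·c/f = 0.117 m, so l = λ/4 = 0.0292 m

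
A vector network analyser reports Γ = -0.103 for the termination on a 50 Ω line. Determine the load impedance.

Z_L = Z_0·(1 + Γ)/(1 − Γ) = 50·(0.897)/(1.1)

Z_L ≈ 40.7 Ω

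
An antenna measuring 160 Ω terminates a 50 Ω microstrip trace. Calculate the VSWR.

Γ = (160 − 50)/(160 + 50) = 0.524
VSWR = (1 + 0.524)/(1 − 0.524)

VSWR ≈ 3.2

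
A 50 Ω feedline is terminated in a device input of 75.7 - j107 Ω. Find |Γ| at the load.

|Γ| ≈ 0.667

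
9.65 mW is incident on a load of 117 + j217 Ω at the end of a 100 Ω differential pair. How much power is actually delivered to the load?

|Γ| = |(17 + j217)/(217 + j217)| = 0.709
|Γ|² = 0.503
P_refl = |Γ|²·P_inc = 4.85 mW, P_del = (1 − |Γ|²)·P_inc = 4.8 mW

P_delivered ≈ 4.8 mW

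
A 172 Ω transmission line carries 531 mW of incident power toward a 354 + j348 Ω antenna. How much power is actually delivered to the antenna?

P_delivered ≈ 325 mW

|Γ| = |(182 + j348)/(526 + j348)| = 0.623
|Γ|² = 0.388
P_refl = |Γ|²·P_inc = 206 mW, P_del = (1 − |Γ|²)·P_inc = 325 mW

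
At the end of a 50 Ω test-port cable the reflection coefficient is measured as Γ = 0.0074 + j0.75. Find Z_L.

Z_L = Z_0·(1 + Γ)/(1 − Γ) = 50·(1.01 + j0.75)/(0.993 − j0.75)

Z_L ≈ 14.1 + j48.5 Ω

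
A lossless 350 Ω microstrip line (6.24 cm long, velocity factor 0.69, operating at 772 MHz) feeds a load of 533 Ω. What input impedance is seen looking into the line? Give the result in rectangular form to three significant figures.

λ = v/f = 0.69·c / 772 MHz = 0.268 m
βl = 2π·l/λ = 2π × 0.233 = 83.8°
tan(βl) = tan(83.8°) = 9.17
Z_in = Z_0·(Z_L + jZ_0·tanβl)/(Z_0 + jZ_L·tanβl)
     = 350·(533 + j3210)/(350 + j4890)

Z_in ≈ 231 − j21.6 Ω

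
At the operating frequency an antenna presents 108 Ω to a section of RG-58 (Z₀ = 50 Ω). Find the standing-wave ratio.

VSWR ≈ 2.16

For a purely resistive load, VSWR = R_L/Z_0 or Z_0/R_L (whichever > 1) = 108/50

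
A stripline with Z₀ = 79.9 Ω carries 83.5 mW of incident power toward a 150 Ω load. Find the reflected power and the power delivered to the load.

Γ = (150 − 79.9)/(150 + 79.9) = 0.305
|Γ|² = 0.093
P_refl = |Γ|²·P_inc = 7.76 mW, P_del = (1 − |Γ|²)·P_inc = 75.7 mW

P_reflected ≈ 7.76 mW; P_delivered ≈ 75.7 mW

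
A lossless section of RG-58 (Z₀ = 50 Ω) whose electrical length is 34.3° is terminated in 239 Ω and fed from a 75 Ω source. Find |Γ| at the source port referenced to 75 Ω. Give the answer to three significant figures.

tan(βl) = 0.682
Z_in = Z_0·(Z_L + jZ_0·tanβl)/(Z_0 + jZ_L·tanβl) = 30.1 − j64.1 Ω
Γ_s = (Z_in − Z_s)/(Z_in + Z_s) = (-44.9 − j64.1)/(105 − j64.1), |Γ_s| = 0.636

|Γ| ≈ 0.636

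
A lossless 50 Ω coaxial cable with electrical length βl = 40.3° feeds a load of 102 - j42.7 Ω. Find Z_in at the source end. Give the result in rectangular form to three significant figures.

tan(βl) = tan(40.3°) = 0.848
Z_in = Z_0·(Z_L + jZ_0·tanβl)/(Z_0 + jZ_L·tanβl)
     = 50·(102 − j0.297)/(86.2 + j86.5)

Z_in ≈ 29.4 − j29.7 Ω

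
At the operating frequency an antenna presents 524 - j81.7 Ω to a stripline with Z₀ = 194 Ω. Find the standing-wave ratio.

Γ = (Z_L − Z_0)/(Z_L + Z_0) = (330 − j81.7)/(718 − j81.7)
|Γ| = 340/723 = 0.47
VSWR = (1 + |Γ|)/(1 − |Γ|) = 1.47/0.53

VSWR ≈ 2.78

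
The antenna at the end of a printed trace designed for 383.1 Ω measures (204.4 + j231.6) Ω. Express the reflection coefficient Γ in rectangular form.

Γ ≈ -0.129 + j0.445

Γ = (Z_L − Z_0)/(Z_L + Z_0) = (-178.7 + j231.6)/(587.5 + j231.6)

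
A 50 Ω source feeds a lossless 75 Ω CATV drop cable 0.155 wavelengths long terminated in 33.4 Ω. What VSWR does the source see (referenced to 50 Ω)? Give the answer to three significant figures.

VSWR ≈ 2.84

βl = 2π × 0.155 = 55.8°
tan(βl) = 1.47
Z_in = Z_0·(Z_L + jZ_0·tanβl)/(Z_0 + jZ_L·tanβl) = 74 + j61.9 Ω
Γ_s = (Z_in − Z_s)/(Z_in + Z_s) = (24 + j61.9)/(124 + j61.9), |Γ_s| = 0.479
VSWR = (1 + |Γ_s|)/(1 − |Γ_s|)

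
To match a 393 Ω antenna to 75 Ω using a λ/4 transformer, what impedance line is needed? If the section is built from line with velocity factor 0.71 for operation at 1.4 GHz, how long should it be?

Z_qwt ≈ 172 Ω; length ≈ 3.8 cm

Z_qwt = √(Z_0·R_L) = √(75 × 393) = √29480
λ = 0.71·c/f = 0.152 m, so l = λ/4 = 0.038 m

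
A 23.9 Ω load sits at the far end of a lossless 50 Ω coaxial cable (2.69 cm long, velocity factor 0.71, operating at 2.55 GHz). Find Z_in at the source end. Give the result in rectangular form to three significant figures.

Z_in ≈ 63.6 − j40.3 Ω

λ = v/f = 0.71·c / 2.55 GHz = 0.0835 m
βl = 2π·l/λ = 2π × 0.322 = 116°
tan(βl) = tan(116°) = -2.06
Z_in = Z_0·(Z_L + jZ_0·tanβl)/(Z_0 + jZ_L·tanβl)
     = 50·(23.9 − j103)/(50 − j49.1)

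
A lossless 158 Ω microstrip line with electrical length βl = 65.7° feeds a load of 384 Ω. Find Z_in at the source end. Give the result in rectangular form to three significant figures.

tan(βl) = tan(65.7°) = 2.21
Z_in = Z_0·(Z_L + jZ_0·tanβl)/(Z_0 + jZ_L·tanβl)
     = 158·(384 + j350)/(158 + j850)

Z_in ≈ 75.7 − j57.3 Ω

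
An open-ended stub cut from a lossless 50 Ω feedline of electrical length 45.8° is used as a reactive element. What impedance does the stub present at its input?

Z_in ≈ −j48.6 Ω

tan(βl) = 1.03
For an open-ended stub, Z_in = −jZ_0·cot(βl) = −jZ_0/tan(βl)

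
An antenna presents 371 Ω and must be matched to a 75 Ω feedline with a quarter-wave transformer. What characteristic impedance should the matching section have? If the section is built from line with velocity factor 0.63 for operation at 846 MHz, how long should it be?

Z_qwt = √(Z_0·R_L) = √(75 × 371) = √27820
λ = 0.63·c/f = 0.223 m, so l = λ/4 = 0.0559 m

Z_qwt ≈ 167 Ω; length ≈ 5.59 cm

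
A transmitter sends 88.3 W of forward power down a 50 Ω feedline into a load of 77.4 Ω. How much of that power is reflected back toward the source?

Γ = (77.4 − 50)/(77.4 + 50) = 0.215
|Γ|² = 0.0463
P_refl = |Γ|²·P_inc = 4.08 W, P_del = (1 − |Γ|²)·P_inc = 84.2 W

P_reflected ≈ 4.08 W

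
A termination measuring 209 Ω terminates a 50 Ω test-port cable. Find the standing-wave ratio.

For a purely resistive load, VSWR = R_L/Z_0 or Z_0/R_L (whichever > 1) = 209/50

VSWR ≈ 4.18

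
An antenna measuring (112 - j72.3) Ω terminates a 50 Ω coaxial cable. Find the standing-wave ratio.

VSWR ≈ 3.32

Γ = (Z_L − Z_0)/(Z_L + Z_0) = (62 − j72.3)/(162 − j72.3)
|Γ| = 95.2/177 = 0.537
VSWR = (1 + |Γ|)/(1 − |Γ|) = 1.54/0.463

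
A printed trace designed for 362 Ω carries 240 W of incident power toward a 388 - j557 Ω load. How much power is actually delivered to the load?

P_delivered ≈ 154 W

|Γ| = |(26 − j557)/(750 − j557)| = 0.597
|Γ|² = 0.356
P_refl = |Γ|²·P_inc = 85.5 W, P_del = (1 − |Γ|²)·P_inc = 154 W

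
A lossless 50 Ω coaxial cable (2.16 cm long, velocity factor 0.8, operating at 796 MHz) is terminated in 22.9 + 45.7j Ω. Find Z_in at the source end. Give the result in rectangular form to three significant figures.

Z_in ≈ 78.3 + j94.1 Ω

λ = v/f = 0.8·c / 796 MHz = 0.302 m
βl = 2π·l/λ = 2π × 0.0716 = 25.8°
tan(βl) = tan(25.8°) = 0.483
Z_in = Z_0·(Z_L + jZ_0·tanβl)/(Z_0 + jZ_L·tanβl)
     = 50·(22.9 + j69.9)/(27.9 + j11.1)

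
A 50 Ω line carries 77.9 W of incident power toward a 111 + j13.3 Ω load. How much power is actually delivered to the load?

P_delivered ≈ 66.3 W

|Γ| = |(61 + j13.3)/(161 + j13.3)| = 0.386
|Γ|² = 0.149
P_refl = |Γ|²·P_inc = 11.6 W, P_del = (1 − |Γ|²)·P_inc = 66.3 W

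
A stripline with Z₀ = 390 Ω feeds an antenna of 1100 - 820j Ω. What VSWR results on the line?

Γ = (Z_L − Z_0)/(Z_L + Z_0) = (710 − j820)/(1490 − j820)
|Γ| = 1080/1700 = 0.638
VSWR = (1 + |Γ|)/(1 − |Γ|) = 1.64/0.362

VSWR ≈ 4.52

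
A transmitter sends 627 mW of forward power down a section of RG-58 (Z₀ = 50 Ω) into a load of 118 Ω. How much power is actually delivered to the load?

P_delivered ≈ 524 mW

Γ = (118 − 50)/(118 + 50) = 0.405
|Γ|² = 0.164
P_refl = |Γ|²·P_inc = 103 mW, P_del = (1 − |Γ|²)·P_inc = 524 mW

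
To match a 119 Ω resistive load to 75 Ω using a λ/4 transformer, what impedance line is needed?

Z_qwt = √(Z_0·R_L) = √(75 × 119) = √8925

Z_qwt ≈ 94.5 Ω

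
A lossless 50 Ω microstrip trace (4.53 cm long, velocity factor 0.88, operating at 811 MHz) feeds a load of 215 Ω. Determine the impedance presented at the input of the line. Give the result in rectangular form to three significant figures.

λ = v/f = 0.88·c / 811 MHz = 0.326 m
βl = 2π·l/λ = 2π × 0.139 = 50.1°
tan(βl) = tan(50.1°) = 1.2
Z_in = Z_0·(Z_L + jZ_0·tanβl)/(Z_0 + jZ_L·tanβl)
     = 50·(215 + j59.8)/(50 + j257)

Z_in ≈ 19 − j38.1 Ω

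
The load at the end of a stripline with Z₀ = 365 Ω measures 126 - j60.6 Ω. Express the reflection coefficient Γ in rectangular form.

Γ ≈ -0.464 − j0.181

Γ = (Z_L − Z_0)/(Z_L + Z_0) = (-239 − j60.6)/(491 − j60.6)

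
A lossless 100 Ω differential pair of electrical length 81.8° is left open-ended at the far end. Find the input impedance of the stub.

tan(βl) = 6.94
For an open-ended stub, Z_in = −jZ_0·cot(βl) = −jZ_0/tan(βl)

Z_in ≈ −j14.4 Ω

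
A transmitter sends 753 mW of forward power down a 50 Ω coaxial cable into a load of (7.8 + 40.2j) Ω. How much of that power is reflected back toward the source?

P_reflected ≈ 516 mW

|Γ| = |(-42.2 + j40.2)/(57.8 + j40.2)| = 0.828
|Γ|² = 0.685
P_refl = |Γ|²·P_inc = 516 mW, P_del = (1 − |Γ|²)·P_inc = 237 mW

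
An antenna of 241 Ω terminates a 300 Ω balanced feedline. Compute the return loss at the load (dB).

RL ≈ 19.2 dB

Γ = (241 − 300)/(241 + 300) = -0.109
RL = −20·log₁₀|Γ| = −20·log₁₀(0.109)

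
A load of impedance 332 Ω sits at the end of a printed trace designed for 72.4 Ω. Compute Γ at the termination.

Γ = (Z_L − Z_0)/(Z_L + Z_0) = (332 − 72.4)/(332 + 72.4) = 259.6/404.4

Γ = 0.642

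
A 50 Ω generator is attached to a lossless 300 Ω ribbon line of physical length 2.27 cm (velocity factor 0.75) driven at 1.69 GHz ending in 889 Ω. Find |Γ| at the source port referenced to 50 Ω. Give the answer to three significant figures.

λ = v/f = 0.75·c / 1.69 GHz = 0.133 m
βl = 2π·l/λ = 2π × 0.171 = 61.4°
tan(βl) = 1.83
Z_in = Z_0·(Z_L + jZ_0·tanβl)/(Z_0 + jZ_L·tanβl) = 127 − j140 Ω
Γ_s = (Z_in − Z_s)/(Z_in + Z_s) = (77.1 − j140)/(177 − j140), |Γ_s| = 0.709

|Γ| ≈ 0.709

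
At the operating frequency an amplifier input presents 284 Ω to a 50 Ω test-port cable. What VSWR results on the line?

VSWR ≈ 5.68

For a purely resistive load, VSWR = R_L/Z_0 or Z_0/R_L (whichever > 1) = 284/50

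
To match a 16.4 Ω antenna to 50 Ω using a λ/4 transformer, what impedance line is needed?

Z_qwt ≈ 28.6 Ω

Z_qwt = √(Z_0·R_L) = √(50 × 16.4) = √820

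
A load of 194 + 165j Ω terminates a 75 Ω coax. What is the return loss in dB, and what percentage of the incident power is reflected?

RL ≈ 3.81 dB; 41.6% of incident power reflected

Γ = (119 + j165)/(269 + j165), |Γ| = 0.645
RL = −20·log₁₀(0.645) = 3.81 dB
P_refl/P_inc = |Γ|² = 0.416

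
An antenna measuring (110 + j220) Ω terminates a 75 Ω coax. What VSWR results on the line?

Γ = (Z_L − Z_0)/(Z_L + Z_0) = (35 + j220)/(185 + j220)
|Γ| = 223/287 = 0.775
VSWR = (1 + |Γ|)/(1 − |Γ|) = 1.77/0.225

VSWR ≈ 7.89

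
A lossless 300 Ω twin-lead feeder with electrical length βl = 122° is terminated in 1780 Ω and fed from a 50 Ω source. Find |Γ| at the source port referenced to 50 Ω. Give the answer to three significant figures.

tan(βl) = -1.6
Z_in = Z_0·(Z_L + jZ_0·tanβl)/(Z_0 + jZ_L·tanβl) = 69.5 + j180 Ω
Γ_s = (Z_in − Z_s)/(Z_in + Z_s) = (19.5 + j180)/(120 + j180), |Γ_s| = 0.838

|Γ| ≈ 0.838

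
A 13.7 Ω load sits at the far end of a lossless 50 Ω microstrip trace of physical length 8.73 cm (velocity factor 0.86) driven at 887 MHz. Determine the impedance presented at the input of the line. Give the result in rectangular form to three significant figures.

Z_in ≈ 83.6 − j83.1 Ω

λ = v/f = 0.86·c / 887 MHz = 0.291 m
βl = 2π·l/λ = 2π × 0.3 = 108°
tan(βl) = tan(108°) = -3.07
Z_in = Z_0·(Z_L + jZ_0·tanβl)/(Z_0 + jZ_L·tanβl)
     = 50·(13.7 − j153)/(50 − j42)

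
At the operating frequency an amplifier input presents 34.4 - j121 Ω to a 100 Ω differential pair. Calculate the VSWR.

Γ = (Z_L − Z_0)/(Z_L + Z_0) = (-65.6 − j121)/(134.4 − j121)
|Γ| = 138/181 = 0.761
VSWR = (1 + |Γ|)/(1 − |Γ|) = 1.76/0.239

VSWR ≈ 7.37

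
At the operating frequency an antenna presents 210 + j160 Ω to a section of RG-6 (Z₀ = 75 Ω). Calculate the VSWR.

VSWR ≈ 4.56

Γ = (Z_L − Z_0)/(Z_L + Z_0) = (135 + j160)/(285 + j160)
|Γ| = 209/327 = 0.641
VSWR = (1 + |Γ|)/(1 − |Γ|) = 1.64/0.359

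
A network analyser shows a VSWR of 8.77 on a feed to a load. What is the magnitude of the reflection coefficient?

|Γ| ≈ 0.795

|Γ| = (S − 1)/(S + 1) = (8.77 − 1)/(8.77 + 1) = 7.77/9.77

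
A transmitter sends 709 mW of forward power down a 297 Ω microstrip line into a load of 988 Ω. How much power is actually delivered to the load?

Γ = (988 − 297)/(988 + 297) = 0.538
|Γ|² = 0.289
P_refl = |Γ|²·P_inc = 205 mW, P_del = (1 − |Γ|²)·P_inc = 504 mW

P_delivered ≈ 504 mW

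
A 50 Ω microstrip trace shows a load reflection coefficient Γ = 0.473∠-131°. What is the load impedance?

Z_L ≈ 21 − j19.4 Ω

Z_L = Z_0·(1 + Γ)/(1 − Γ) = 50·(0.69 − j0.357)/(1.31 + j0.357)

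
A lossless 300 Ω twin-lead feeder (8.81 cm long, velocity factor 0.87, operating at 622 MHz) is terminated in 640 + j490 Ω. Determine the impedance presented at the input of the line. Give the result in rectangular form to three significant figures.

Z_in ≈ 106 − j145 Ω

λ = v/f = 0.87·c / 622 MHz = 0.42 m
βl = 2π·l/λ = 2π × 0.21 = 75.6°
tan(βl) = tan(75.6°) = 3.89
Z_in = Z_0·(Z_L + jZ_0·tanβl)/(Z_0 + jZ_L·tanβl)
     = 300·(640 + j1660)/(-1610 + j2490)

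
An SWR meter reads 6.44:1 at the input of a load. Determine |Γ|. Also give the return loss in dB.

|Γ| = (S − 1)/(S + 1) = (6.44 − 1)/(6.44 + 1) = 5.44/7.44
RL = −20·log₁₀|Γ| = −20·log₁₀(0.731)

|Γ| ≈ 0.731; return loss ≈ 2.72 dB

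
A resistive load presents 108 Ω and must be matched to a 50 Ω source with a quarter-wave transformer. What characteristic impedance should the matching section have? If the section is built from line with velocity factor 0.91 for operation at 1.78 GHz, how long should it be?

Z_qwt ≈ 73.5 Ω; length ≈ 3.83 cm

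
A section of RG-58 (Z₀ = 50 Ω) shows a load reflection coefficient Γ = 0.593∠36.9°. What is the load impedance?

Z_L ≈ 80.4 + j88.3 Ω

Z_L = Z_0·(1 + Γ)/(1 − Γ) = 50·(1.47 + j0.356)/(0.526 − j0.356)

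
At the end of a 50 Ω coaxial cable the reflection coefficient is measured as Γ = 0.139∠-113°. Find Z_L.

Z_L = Z_0·(1 + Γ)/(1 − Γ) = 50·(0.946 − j0.128)/(1.05 + j0.128)

Z_L ≈ 43.5 − j11.3 Ω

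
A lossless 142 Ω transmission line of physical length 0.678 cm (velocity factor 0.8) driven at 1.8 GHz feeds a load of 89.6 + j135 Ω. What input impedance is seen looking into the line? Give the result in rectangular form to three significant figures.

Z_in ≈ 194 + j207 Ω

λ = v/f = 0.8·c / 1.8 GHz = 0.133 m
βl = 2π·l/λ = 2π × 0.0508 = 18.3°
tan(βl) = tan(18.3°) = 0.331
Z_in = Z_0·(Z_L + jZ_0·tanβl)/(Z_0 + jZ_L·tanβl)
     = 142·(89.6 + j182)/(97.3 + j29.6)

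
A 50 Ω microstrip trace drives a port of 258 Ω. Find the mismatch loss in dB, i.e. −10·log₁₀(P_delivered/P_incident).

mismatch loss ≈ 2.64 dB

Γ = (258 − 50)/(258 + 50) = 0.675
|Γ|² = 0.456, so P_del/P_inc = 1 − |Γ|² = 0.544
ML = −10·log₁₀(1 − |Γ|²)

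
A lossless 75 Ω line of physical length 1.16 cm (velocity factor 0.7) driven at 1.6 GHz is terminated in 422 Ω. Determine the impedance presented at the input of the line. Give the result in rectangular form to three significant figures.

Z_in ≈ 44.3 − j108 Ω

λ = v/f = 0.7·c / 1.6 GHz = 0.131 m
βl = 2π·l/λ = 2π × 0.0884 = 31.8°
tan(βl) = tan(31.8°) = 0.62
Z_in = Z_0·(Z_L + jZ_0·tanβl)/(Z_0 + jZ_L·tanβl)
     = 75·(422 + j46.5)/(75 + j262)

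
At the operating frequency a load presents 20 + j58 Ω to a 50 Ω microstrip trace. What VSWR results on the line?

VSWR ≈ 6.1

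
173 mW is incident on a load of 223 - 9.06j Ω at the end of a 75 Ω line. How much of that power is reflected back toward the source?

P_reflected ≈ 42.8 mW

|Γ| = |(148 − j9.06)/(298 − j9.06)| = 0.497
|Γ|² = 0.247
P_refl = |Γ|²·P_inc = 42.8 mW, P_del = (1 − |Γ|²)·P_inc = 130 mW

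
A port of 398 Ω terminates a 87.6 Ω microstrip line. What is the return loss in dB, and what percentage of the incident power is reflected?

RL ≈ 3.89 dB; 40.9% of incident power reflected

Γ = (398 − 87.6)/(398 + 87.6) = 0.639
RL = −20·log₁₀(0.639) = 3.89 dB
P_refl/P_inc = |Γ|² = 0.409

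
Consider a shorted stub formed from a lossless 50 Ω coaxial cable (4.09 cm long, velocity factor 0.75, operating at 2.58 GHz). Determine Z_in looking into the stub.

λ = v/f = 0.75·c / 2.58 GHz = 0.0872 m
βl = 2π·l/λ = 2π × 0.469 = 169°
tan(βl) = -0.197
For a shorted stub, Z_in = jZ_0·tan(βl)

Z_in ≈ −j9.87 Ω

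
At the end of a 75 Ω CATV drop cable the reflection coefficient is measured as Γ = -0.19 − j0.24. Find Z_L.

Z_L = Z_0·(1 + Γ)/(1 − Γ) = 75·(0.81 − j0.24)/(1.19 + j0.24)

Z_L ≈ 46.1 − j24.4 Ω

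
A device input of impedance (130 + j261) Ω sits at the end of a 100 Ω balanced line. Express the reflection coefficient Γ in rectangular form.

Γ = (Z_L − Z_0)/(Z_L + Z_0) = (30 + j261)/(230 + j261)

Γ ≈ 0.62 + j0.431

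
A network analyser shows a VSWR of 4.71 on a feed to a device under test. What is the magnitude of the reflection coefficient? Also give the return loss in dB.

|Γ| = (S − 1)/(S + 1) = (4.71 − 1)/(4.71 + 1) = 3.71/5.71
RL = −20·log₁₀|Γ| = −20·log₁₀(0.65)

|Γ| ≈ 0.65; return loss ≈ 3.75 dB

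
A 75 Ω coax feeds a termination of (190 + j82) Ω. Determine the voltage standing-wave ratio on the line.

VSWR ≈ 3.07

Γ = (Z_L − Z_0)/(Z_L + Z_0) = (115 + j82)/(265 + j82)
|Γ| = 141/277 = 0.509
VSWR = (1 + |Γ|)/(1 − |Γ|) = 1.51/0.491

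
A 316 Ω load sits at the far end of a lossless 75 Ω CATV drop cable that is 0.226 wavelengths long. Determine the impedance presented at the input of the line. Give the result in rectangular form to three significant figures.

Z_in ≈ 18.2 − j10.7 Ω

βl = 2π × 0.226 = 81.4°
tan(βl) = tan(81.4°) = 6.58
Z_in = Z_0·(Z_L + jZ_0·tanβl)/(Z_0 + jZ_L·tanβl)
     = 75·(316 + j494)/(75 + j2080)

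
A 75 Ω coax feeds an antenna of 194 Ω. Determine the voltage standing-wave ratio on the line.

For a purely resistive load, VSWR = R_L/Z_0 or Z_0/R_L (whichever > 1) = 194/75

VSWR ≈ 2.59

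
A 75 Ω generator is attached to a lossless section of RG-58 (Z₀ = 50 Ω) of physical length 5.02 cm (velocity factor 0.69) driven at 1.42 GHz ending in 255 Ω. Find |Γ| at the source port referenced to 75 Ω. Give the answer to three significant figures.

|Γ| ≈ 0.728

λ = v/f = 0.69·c / 1.42 GHz = 0.146 m
βl = 2π·l/λ = 2π × 0.344 = 124°
tan(βl) = -1.48
Z_in = Z_0·(Z_L + jZ_0·tanβl)/(Z_0 + jZ_L·tanβl) = 14 + j31.8 Ω
Γ_s = (Z_in − Z_s)/(Z_in + Z_s) = (-61 + j31.8)/(89 + j31.8), |Γ_s| = 0.728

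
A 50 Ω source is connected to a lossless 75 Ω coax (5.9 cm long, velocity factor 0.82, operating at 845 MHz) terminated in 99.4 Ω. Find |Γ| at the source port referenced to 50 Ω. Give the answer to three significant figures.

λ = v/f = 0.82·c / 845 MHz = 0.291 m
βl = 2π·l/λ = 2π × 0.203 = 73°
tan(βl) = 3.26
Z_in = Z_0·(Z_L + jZ_0·tanβl)/(Z_0 + jZ_L·tanβl) = 58.8 − j9.4 Ω
Γ_s = (Z_in − Z_s)/(Z_in + Z_s) = (8.76 − j9.4)/(109 − j9.4), |Γ_s| = 0.118

|Γ| ≈ 0.118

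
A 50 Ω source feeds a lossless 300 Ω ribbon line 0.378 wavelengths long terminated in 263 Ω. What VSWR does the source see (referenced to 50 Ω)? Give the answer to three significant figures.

βl = 2π × 0.378 = 136°
tan(βl) = -0.963
Z_in = Z_0·(Z_L + jZ_0·tanβl)/(Z_0 + jZ_L·tanβl) = 296 − j39 Ω
Γ_s = (Z_in − Z_s)/(Z_in + Z_s) = (246 − j39)/(346 − j39), |Γ_s| = 0.715
VSWR = (1 + |Γ_s|)/(1 − |Γ_s|)

VSWR ≈ 6.03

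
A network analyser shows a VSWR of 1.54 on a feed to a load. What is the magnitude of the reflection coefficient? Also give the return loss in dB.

|Γ| ≈ 0.213; return loss ≈ 13.4 dB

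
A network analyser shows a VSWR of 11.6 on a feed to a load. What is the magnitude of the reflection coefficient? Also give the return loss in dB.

|Γ| ≈ 0.841; return loss ≈ 1.5 dB

|Γ| = (S − 1)/(S + 1) = (11.6 − 1)/(11.6 + 1) = 10.6/12.6
RL = −20·log₁₀|Γ| = −20·log₁₀(0.841)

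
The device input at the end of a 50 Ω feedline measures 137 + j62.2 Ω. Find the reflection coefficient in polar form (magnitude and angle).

Γ = (Z_L − Z_0)/(Z_L + Z_0) = (87 + j62.2)/(187 + j62.2)
|Γ| = 107/197 = 0.543

Γ ≈ 0.543 ∠ 17.2°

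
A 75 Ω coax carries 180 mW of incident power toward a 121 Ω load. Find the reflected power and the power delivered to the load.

Γ = (121 − 75)/(121 + 75) = 0.235
|Γ|² = 0.0551
P_refl = |Γ|²·P_inc = 9.91 mW, P_del = (1 − |Γ|²)·P_inc = 170 mW

P_reflected ≈ 9.91 mW; P_delivered ≈ 170 mW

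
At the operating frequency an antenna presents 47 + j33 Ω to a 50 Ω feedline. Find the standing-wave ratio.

Γ = (Z_L − Z_0)/(Z_L + Z_0) = (-3 + j33)/(97 + j33)
|Γ| = 33.1/102 = 0.323
VSWR = (1 + |Γ|)/(1 − |Γ|) = 1.32/0.677

VSWR ≈ 1.96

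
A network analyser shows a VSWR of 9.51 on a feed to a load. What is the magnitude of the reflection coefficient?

|Γ| ≈ 0.81

|Γ| = (S − 1)/(S + 1) = (9.51 − 1)/(9.51 + 1) = 8.51/10.5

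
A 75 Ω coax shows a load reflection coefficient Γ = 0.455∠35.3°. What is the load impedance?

Z_L ≈ 128 + j84.9 Ω

Z_L = Z_0·(1 + Γ)/(1 − Γ) = 75·(1.37 + j0.263)/(0.629 − j0.263)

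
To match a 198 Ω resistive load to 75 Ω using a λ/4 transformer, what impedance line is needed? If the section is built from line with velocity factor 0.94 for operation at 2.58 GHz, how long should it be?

Z_qwt ≈ 122 Ω; length ≈ 2.73 cm

Z_qwt = √(Z_0·R_L) = √(75 × 198) = √14850
λ = 0.94·c/f = 0.109 m, so l = λ/4 = 0.0273 m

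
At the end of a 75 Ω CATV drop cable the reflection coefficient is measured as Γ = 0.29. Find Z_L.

Z_L = Z_0·(1 + Γ)/(1 − Γ) = 75·(1.29)/(0.71)

Z_L ≈ 136 Ω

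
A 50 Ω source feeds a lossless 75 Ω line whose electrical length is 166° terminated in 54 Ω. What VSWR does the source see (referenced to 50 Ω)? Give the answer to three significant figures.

VSWR ≈ 1.22

tan(βl) = -0.249
Z_in = Z_0·(Z_L + jZ_0·tanβl)/(Z_0 + jZ_L·tanβl) = 55.6 − j8.72 Ω
Γ_s = (Z_in − Z_s)/(Z_in + Z_s) = (5.57 − j8.72)/(106 − j8.72), |Γ_s| = 0.0977
VSWR = (1 + |Γ_s|)/(1 − |Γ_s|)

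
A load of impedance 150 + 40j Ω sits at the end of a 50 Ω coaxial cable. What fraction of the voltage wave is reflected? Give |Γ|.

|Γ| ≈ 0.528

Γ = (Z_L − Z_0)/(Z_L + Z_0) = (100 + j40)/(200 + j40)
|Γ| = 108/204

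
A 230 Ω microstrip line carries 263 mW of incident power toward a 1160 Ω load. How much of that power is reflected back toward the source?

Γ = (1160 − 230)/(1160 + 230) = 0.669
|Γ|² = 0.448
P_refl = |Γ|²·P_inc = 118 mW, P_del = (1 − |Γ|²)·P_inc = 145 mW

P_reflected ≈ 118 mW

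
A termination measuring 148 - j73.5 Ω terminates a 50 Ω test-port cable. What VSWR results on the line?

VSWR ≈ 3.76

Γ = (Z_L − Z_0)/(Z_L + Z_0) = (98 − j73.5)/(198 − j73.5)
|Γ| = 122/211 = 0.58
VSWR = (1 + |Γ|)/(1 − |Γ|) = 1.58/0.42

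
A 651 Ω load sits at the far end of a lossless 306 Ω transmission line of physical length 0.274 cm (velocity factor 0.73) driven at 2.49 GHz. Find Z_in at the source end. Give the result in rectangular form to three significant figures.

Z_in ≈ 574 − j182 Ω

λ = v/f = 0.73·c / 2.49 GHz = 0.088 m
βl = 2π·l/λ = 2π × 0.0312 = 11.2°
tan(βl) = tan(11.2°) = 0.198
Z_in = Z_0·(Z_L + jZ_0·tanβl)/(Z_0 + jZ_L·tanβl)
     = 306·(651 + j60.7)/(306 + j129)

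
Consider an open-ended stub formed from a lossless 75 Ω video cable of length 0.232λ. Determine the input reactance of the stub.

βl = 2π × 0.232 = 83.5°
tan(βl) = 8.8
For an open-ended stub, Z_in = −jZ_0·cot(βl) = −jZ_0/tan(βl)

X_in ≈ -8.52 Ω (capacitive)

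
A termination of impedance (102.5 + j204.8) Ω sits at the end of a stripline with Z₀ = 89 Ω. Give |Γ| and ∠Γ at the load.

Γ = (Z_L − Z_0)/(Z_L + Z_0) = (13.5 + j204.8)/(191.5 + j204.8)
|Γ| = 205/280 = 0.732

Γ ≈ 0.732 ∠ 39.3°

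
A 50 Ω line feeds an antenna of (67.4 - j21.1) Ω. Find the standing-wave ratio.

Γ = (Z_L − Z_0)/(Z_L + Z_0) = (17.4 − j21.1)/(117.4 − j21.1)
|Γ| = 27.3/119 = 0.229
VSWR = (1 + |Γ|)/(1 − |Γ|) = 1.23/0.771

VSWR ≈ 1.59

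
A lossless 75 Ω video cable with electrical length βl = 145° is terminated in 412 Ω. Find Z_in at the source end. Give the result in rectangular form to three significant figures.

tan(βl) = tan(145°) = -0.7
Z_in = Z_0·(Z_L + jZ_0·tanβl)/(Z_0 + jZ_L·tanβl)
     = 75·(412 − j52.5)/(75 − j288)

Z_in ≈ 38.9 + j97 Ω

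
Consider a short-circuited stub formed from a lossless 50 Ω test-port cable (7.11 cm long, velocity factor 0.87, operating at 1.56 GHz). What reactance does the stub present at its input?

λ = v/f = 0.87·c / 1.56 GHz = 0.167 m
βl = 2π·l/λ = 2π × 0.425 = 153°
tan(βl) = -0.51
For a short-circuited stub, Z_in = jZ_0·tan(βl)

X_in ≈ -25.5 Ω (capacitive)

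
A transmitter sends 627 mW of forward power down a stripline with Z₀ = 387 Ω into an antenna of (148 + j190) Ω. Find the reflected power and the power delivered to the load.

P_reflected ≈ 181 mW; P_delivered ≈ 446 mW

|Γ| = |(-239 + j190)/(535 + j190)| = 0.538
|Γ|² = 0.289
P_refl = |Γ|²·P_inc = 181 mW, P_del = (1 − |Γ|²)·P_inc = 446 mW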